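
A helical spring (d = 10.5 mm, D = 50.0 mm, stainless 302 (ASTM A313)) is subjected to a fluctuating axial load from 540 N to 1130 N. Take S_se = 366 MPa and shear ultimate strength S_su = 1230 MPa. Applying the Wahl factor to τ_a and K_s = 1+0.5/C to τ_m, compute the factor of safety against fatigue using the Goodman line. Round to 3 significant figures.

C = D/d = 50.0/10.5 = 4.7619; K_W = (4C−1)/(4C−4)+0.615/C = 1.3285; K_s = 1+0.5/C = 1.1050
F_a = (F_max−F_min)/2 = 295 N; F_m = (F_max+F_min)/2 = 835 N
τ_a = K_W·8F_aD/(πd³) = 1.3285 × 32.446 = 43.105 MPa
τ_m = K_s·8F_mD/(πd³) = 1.1050 × 91.839 = 101.48 MPa
Goodman: 1/n_f = τ_a/S_se + τ_m/S_su = 43.105/366 + 101.48/1230 = 0.11777 + 0.08251 = 0.20028
n_f = 1/0.20028 = 4.993

4.99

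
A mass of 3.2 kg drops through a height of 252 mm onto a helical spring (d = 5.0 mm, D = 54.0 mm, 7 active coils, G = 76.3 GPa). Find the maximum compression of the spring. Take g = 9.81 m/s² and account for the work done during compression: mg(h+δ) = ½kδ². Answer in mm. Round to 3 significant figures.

k = Gd⁴/(8D³N_a) = (76.3×10³)(5.0⁴)/(8·54.0³·7) = 5.408 N/mm
W = mg = 3.2 × 9.81 = 31.392 N
½kδ² − Wδ − Wh = 0 → δ = (W + √(W² + 2kWh))/k
δ = (31.392 + √(985.46 + 85562.8))/5.408 = (31.392 + 294.19)/5.408 = 60.204 mm

60.2 mm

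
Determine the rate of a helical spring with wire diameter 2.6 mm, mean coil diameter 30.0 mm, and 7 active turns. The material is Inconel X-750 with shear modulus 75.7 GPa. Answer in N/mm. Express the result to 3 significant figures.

2.29 N/mm

k = Gd⁴/(8D³N_a) = (75.7×10³ × 2.6⁴) / (8 × 30.0³ × 7)
  = 3.45931e+06 / 1.512e+06 = 2.2879 N/mm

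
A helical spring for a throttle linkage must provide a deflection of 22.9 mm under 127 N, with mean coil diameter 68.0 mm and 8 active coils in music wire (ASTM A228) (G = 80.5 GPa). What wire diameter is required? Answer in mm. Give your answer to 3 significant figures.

Required rate k = F/δ = 127/22.9 = 5.5459 N/mm
d = (8D³N_a·k / G)^(1/4) = (8·68.0³·8·5.5459 / (80.5×10³))^0.25
  = (1386.4)^0.25 = 6.1020 mm

6.10 mm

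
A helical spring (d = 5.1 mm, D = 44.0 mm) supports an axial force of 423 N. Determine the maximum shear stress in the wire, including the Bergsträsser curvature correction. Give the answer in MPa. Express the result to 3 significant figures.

414 MPa

Spring index C = D/d = 44.0/5.1 = 8.6275
K_B = (4C+2)/(4C−3) = 36.510/31.510 = 1.1587
τ₀ = 8FD/(πd³) = 8·423·44.0/(π·5.1³) = 148896/416.74 = 357.29 MPa
τ_max = K·τ₀ = 1.1587 × 357.29 = 413.99 MPa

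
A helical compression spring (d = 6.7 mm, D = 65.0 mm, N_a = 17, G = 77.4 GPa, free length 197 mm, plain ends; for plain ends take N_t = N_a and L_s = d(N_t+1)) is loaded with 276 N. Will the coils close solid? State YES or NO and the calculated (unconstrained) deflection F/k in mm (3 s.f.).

k = Gd⁴/(8D³N_a) = (77.4×10³)(6.7⁴)/(8·65.0³·17) = 4.176 N/mm
N_t = 17; L_s = 6.7·18 = 120.6 mm; δ_solid = L₀ − L_s = 197 − 120.6 = 76.4 mm
δ = F/k = 276/4.176 = 66.092 mm
δ < δ_solid → spring does not go solid

NO, δ = 66.1 mm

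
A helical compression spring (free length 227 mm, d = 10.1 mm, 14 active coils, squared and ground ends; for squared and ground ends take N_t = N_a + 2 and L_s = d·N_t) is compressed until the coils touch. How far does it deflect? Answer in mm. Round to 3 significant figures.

N_t = 16; L_s = 10.1·16 = 161.6 mm
δ_solid = L₀ − L_s = 227 − 161.6 = 65.4 mm

65.4 mm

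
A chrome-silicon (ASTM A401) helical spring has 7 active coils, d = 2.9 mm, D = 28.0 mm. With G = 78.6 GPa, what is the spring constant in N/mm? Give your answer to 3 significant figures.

4.52 N/mm

k = Gd⁴/(8D³N_a) = (78.6×10³ × 2.9⁴) / (8 × 28.0³ × 7)
  = 5.55923e+06 / 1.22931e+06 = 4.5222 N/mm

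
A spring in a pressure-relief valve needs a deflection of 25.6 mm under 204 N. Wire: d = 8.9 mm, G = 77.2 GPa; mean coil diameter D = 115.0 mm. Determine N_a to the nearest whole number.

Required rate k = F/δ = 204/25.6 = 7.9688 N/mm
N_a = Gd⁴/(8D³k) = (77.2×10³ × 8.9⁴)/(8 × 115.0³ × 7.9688)
    = 4.8437e+08 / 9.69558e+07 = 4.996 → 5 coils

5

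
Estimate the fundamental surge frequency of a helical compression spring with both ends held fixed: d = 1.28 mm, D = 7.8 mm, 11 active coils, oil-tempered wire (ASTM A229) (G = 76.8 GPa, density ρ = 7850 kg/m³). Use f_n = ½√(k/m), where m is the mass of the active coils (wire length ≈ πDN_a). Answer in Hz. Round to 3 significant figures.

673 Hz

k = Gd⁴/(8D³N_a) = (76.8×10³)(1.28⁴)/(8·7.8³·11) = 4.9367 N/mm = 4936.7 N/m
Wire length L = πDN_a = π·7.8·11 = 269.55 mm
m = ρ·(πd²/4)·L = 7850 × 1.2868×10⁻⁶ m² × 0.26955 m = 0.0027228 kg
f_n = ½√(k/m) = 0.5·√(4936.7/0.0027228) = 0.5·√(1.8131e+06) = 673.25 Hz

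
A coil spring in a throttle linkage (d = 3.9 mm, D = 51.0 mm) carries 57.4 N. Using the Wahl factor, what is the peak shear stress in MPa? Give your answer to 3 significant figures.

139 MPa

Spring index C = D/d = 51.0/3.9 = 13.0769
K_W = (4C−1)/(4C−4) + 0.615/C = 51.308/48.308 + 0.0470 = 1.1091
τ₀ = 8FD/(πd³) = 8·57.4·51.0/(π·3.9³) = 23419.2/186.36 = 125.67 MPa
τ_max = K·τ₀ = 1.1091 × 125.67 = 139.38 MPa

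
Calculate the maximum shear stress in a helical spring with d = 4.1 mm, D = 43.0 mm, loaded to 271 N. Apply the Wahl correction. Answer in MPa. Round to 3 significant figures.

490 MPa

Spring index C = D/d = 43.0/4.1 = 10.4878
K_W = (4C−1)/(4C−4) + 0.615/C = 40.951/37.951 + 0.0586 = 1.1377
τ₀ = 8FD/(πd³) = 8·271·43.0/(π·4.1³) = 93224/216.52 = 430.55 MPa
τ_max = K·τ₀ = 1.1377 × 430.55 = 489.83 MPa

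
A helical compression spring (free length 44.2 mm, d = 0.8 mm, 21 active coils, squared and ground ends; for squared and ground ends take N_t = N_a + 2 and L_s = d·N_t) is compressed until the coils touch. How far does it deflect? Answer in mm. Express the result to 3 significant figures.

25.8 mm

N_t = 23; L_s = 0.8·23 = 18.4 mm
δ_solid = L₀ − L_s = 44.2 − 18.4 = 25.8 mm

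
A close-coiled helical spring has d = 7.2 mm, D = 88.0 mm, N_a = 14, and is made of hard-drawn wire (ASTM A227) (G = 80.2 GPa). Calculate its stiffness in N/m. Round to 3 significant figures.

2820 N/m

k = Gd⁴/(8D³N_a) = (80.2×10³ × 7.2⁴) / (8 × 88.0³ × 14)
  = 2.15528e+08 / 7.63249e+07 = 2.8238 N/mm = 2823.8 N/m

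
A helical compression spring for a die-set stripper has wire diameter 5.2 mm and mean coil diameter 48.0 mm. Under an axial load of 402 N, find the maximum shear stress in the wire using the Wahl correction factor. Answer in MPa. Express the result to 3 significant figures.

Spring index C = D/d = 48.0/5.2 = 9.2308
K_W = (4C−1)/(4C−4) + 0.615/C = 35.923/32.923 + 0.0666 = 1.1577
τ₀ = 8FD/(πd³) = 8·402·48.0/(π·5.2³) = 154368/441.73 = 349.46 MPa
τ_max = K·τ₀ = 1.1577 × 349.46 = 404.59 MPa

405 MPa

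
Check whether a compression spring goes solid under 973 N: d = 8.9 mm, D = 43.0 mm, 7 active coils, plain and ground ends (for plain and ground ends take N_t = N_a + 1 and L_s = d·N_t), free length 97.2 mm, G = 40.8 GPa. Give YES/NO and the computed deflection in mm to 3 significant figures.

k = Gd⁴/(8D³N_a) = (40.8×10³)(8.9⁴)/(8·43.0³·7) = 57.495 N/mm
N_t = 8; L_s = 8.9·8 = 71.2 mm; δ_solid = L₀ − L_s = 97.2 − 71.2 = 26 mm
δ = F/k = 973/57.495 = 16.923 mm
δ < δ_solid → spring does not go solid

NO, δ = 16.9 mm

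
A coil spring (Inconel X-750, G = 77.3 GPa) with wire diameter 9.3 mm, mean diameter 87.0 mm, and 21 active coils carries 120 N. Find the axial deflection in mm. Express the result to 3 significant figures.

k = Gd⁴/(8D³N_a) = (77.3×10³)(9.3⁴)/(8·87.0³·21) = 5.2269 N/mm
δ = F/k = 120 / 5.2269 = 22.958 mm

23.0 mm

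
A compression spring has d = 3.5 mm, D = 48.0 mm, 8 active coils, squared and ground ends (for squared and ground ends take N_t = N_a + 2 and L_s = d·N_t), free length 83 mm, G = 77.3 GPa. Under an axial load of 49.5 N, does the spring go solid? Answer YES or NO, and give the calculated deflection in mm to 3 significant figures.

k = Gd⁴/(8D³N_a) = (77.3×10³)(3.5⁴)/(8·48.0³·8) = 1.6389 N/mm
N_t = 10; L_s = 3.5·10 = 35 mm; δ_solid = L₀ − L_s = 83 − 35 = 48 mm
δ = F/k = 49.5/1.6389 = 30.203 mm
δ < δ_solid → spring does not go solid

NO, δ = 30.2 mm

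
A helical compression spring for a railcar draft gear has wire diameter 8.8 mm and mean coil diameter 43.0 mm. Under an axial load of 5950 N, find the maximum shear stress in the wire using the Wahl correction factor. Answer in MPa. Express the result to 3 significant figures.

1260 MPa

Spring index C = D/d = 43.0/8.8 = 4.8864
K_W = (4C−1)/(4C−4) + 0.615/C = 18.545/15.545 + 0.1259 = 1.3188
τ₀ = 8FD/(πd³) = 8·5950·43.0/(π·8.8³) = 2.0468e+06/2140.9 = 956.04 MPa
τ_max = K·τ₀ = 1.3188 × 956.04 = 1260.9 MPa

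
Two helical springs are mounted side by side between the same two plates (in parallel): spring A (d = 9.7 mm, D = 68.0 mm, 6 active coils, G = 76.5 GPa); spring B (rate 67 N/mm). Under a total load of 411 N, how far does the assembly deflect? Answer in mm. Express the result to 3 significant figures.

k_A = Gd⁴/(8D³N_a) = (76.5×10³)(9.7⁴)/(8·68.0³·6) = 44.873 N/mm
Parallel: k_eq = 44.873 + 67 = 111.87 N/mm
δ = F/k_eq = 411/111.87 = 3.6738 mm

3.67 mm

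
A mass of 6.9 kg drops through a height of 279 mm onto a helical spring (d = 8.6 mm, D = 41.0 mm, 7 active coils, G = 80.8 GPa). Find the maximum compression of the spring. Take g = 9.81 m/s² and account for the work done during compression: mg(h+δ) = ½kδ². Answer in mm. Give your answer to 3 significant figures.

18.8 mm

k = Gd⁴/(8D³N_a) = (80.8×10³)(8.6⁴)/(8·41.0³·7) = 114.52 N/mm
W = mg = 6.9 × 9.81 = 67.689 N
½kδ² − Wδ − Wh = 0 → δ = (W + √(W² + 2kWh))/k
δ = (67.689 + √(4581.8 + 4.32532e+06))/114.52 = (67.689 + 2080.8)/114.52 = 18.762 mm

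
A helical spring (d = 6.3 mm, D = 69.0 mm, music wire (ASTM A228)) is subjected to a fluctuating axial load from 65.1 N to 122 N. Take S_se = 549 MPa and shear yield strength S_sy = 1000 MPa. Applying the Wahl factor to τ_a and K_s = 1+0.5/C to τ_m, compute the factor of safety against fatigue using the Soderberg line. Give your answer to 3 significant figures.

C = D/d = 69.0/6.3 = 10.9524; K_W = (4C−1)/(4C−4)+0.615/C = 1.1315; K_s = 1+0.5/C = 1.0457
F_a = (F_max−F_min)/2 = 28.45 N; F_m = (F_max+F_min)/2 = 93.55 N
τ_a = K_W·8F_aD/(πd³) = 1.1315 × 19.992 = 22.621 MPa
τ_m = K_s·8F_mD/(πd³) = 1.0457 × 65.737 = 68.738 MPa
Soderberg: 1/n_f = τ_a/S_se + τ_m/S_sy = 22.621/549 + 68.738/1000 = 0.04120 + 0.06874 = 0.10994
n_f = 1/0.10994 = 9.096

9.10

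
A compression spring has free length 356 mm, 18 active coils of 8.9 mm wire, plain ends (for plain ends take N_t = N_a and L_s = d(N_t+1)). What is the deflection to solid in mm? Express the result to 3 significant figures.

187 mm

N_t = 18; L_s = 8.9·19 = 169.1 mm
δ_solid = L₀ − L_s = 356 − 169.1 = 186.9 mm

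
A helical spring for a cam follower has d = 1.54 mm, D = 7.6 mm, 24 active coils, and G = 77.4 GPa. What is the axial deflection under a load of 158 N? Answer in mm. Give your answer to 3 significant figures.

30.6 mm

k = Gd⁴/(8D³N_a) = (77.4×10³)(1.54⁴)/(8·7.6³·24) = 5.1651 N/mm
δ = F/k = 158 / 5.1651 = 30.59 mm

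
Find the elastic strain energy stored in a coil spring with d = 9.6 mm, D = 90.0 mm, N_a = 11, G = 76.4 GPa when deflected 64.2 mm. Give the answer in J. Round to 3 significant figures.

k = Gd⁴/(8D³N_a) = (76.4×10³)(9.6⁴)/(8·90.0³·11) = 10.115 N/mm
U = ½kδ² = 0.5 × 10.115 × 64.2² = 20845 N·mm = 20.845 J

20.8 J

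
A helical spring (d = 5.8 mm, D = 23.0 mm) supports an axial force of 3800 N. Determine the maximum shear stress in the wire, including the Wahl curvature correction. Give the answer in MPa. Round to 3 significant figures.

Spring index C = D/d = 23.0/5.8 = 3.9655
K_W = (4C−1)/(4C−4) + 0.615/C = 14.862/11.862 + 0.1551 = 1.4080
τ₀ = 8FD/(πd³) = 8·3800·23.0/(π·5.8³) = 699200/612.96 = 1140.7 MPa
τ_max = K·τ₀ = 1.4080 × 1140.7 = 1606.1 MPa

1610 MPa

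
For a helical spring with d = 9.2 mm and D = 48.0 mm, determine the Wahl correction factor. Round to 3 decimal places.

C = D/d = 48.0/9.2 = 5.2174
K_W = (4C−1)/(4C−4) + 0.615/C = 19.870/16.870 + 0.1179 = 1.2957

1.296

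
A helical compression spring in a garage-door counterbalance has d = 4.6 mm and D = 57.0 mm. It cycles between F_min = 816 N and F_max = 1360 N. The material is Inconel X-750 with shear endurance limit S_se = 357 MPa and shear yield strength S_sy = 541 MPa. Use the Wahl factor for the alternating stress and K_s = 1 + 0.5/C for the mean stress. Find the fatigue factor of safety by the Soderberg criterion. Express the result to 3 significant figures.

C = D/d = 57.0/4.6 = 12.3913; K_W = (4C−1)/(4C−4)+0.615/C = 1.1155; K_s = 1+0.5/C = 1.0404
F_a = (F_max−F_min)/2 = 272 N; F_m = (F_max+F_min)/2 = 1088 N
τ_a = K_W·8F_aD/(πd³) = 1.1155 × 405.61 = 452.45 MPa
τ_m = K_s·8F_mD/(πd³) = 1.0404 × 1622.4 = 1687.9 MPa
Soderberg: 1/n_f = τ_a/S_se + τ_m/S_sy = 452.45/357 + 1687.9/541 = 1.26736 + 3.11999 = 4.3873
n_f = 1/4.3873 = 0.2279

0.228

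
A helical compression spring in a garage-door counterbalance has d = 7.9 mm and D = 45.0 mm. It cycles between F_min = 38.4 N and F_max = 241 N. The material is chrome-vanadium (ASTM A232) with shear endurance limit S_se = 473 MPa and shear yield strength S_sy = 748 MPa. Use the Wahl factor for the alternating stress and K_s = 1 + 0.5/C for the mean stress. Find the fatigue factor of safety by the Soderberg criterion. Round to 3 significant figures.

C = D/d = 45.0/7.9 = 5.6962; K_W = (4C−1)/(4C−4)+0.615/C = 1.2677; K_s = 1+0.5/C = 1.0878
F_a = (F_max−F_min)/2 = 101.3 N; F_m = (F_max+F_min)/2 = 139.7 N
τ_a = K_W·8F_aD/(πd³) = 1.2677 × 23.544 = 29.846 MPa
τ_m = K_s·8F_mD/(πd³) = 1.0878 × 32.469 = 35.319 MPa
Soderberg: 1/n_f = τ_a/S_se + τ_m/S_sy = 29.846/473 + 35.319/748 = 0.06310 + 0.04722 = 0.11032
n_f = 1/0.11032 = 9.065

9.06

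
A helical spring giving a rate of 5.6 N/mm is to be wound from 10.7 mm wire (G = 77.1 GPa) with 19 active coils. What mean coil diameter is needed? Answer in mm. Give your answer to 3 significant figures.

106 mm

D = (Gd⁴/(8N_a·k))^(1/3) = (77.1×10³·10.7⁴/(8·19·5.6))^(1/3)
  = (1.18729e+06)^(1/3) = 105.8894 mm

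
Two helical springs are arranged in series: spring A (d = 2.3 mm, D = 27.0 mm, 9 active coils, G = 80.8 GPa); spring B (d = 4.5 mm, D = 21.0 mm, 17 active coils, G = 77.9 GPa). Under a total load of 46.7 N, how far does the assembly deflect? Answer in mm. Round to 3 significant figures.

31.1 mm

k_A = Gd⁴/(8D³N_a) = (80.8×10³)(2.3⁴)/(8·27.0³·9) = 1.5955 N/mm
k_B = Gd⁴/(8D³N_a) = (77.9×10³)(4.5⁴)/(8·21.0³·17) = 25.362 N/mm
Series: 1/k_eq = 1/1.5955 + 1/25.362 = 0.66619; k_eq = 1.5011 N/mm
δ = F/k_eq = 46.7/1.5011 = 31.111 mm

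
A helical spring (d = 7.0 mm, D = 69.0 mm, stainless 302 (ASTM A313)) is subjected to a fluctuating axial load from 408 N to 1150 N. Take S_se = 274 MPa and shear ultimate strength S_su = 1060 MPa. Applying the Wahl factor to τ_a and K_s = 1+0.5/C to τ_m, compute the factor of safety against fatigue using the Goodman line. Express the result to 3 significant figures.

C = D/d = 69.0/7.0 = 9.8571; K_W = (4C−1)/(4C−4)+0.615/C = 1.1471; K_s = 1+0.5/C = 1.0507
F_a = (F_max−F_min)/2 = 371 N; F_m = (F_max+F_min)/2 = 779 N
τ_a = K_W·8F_aD/(πd³) = 1.1471 × 190.05 = 218 MPa
τ_m = K_s·8F_mD/(πd³) = 1.0507 × 399.05 = 419.3 MPa
Goodman: 1/n_f = τ_a/S_se + τ_m/S_su = 218/274 + 419.3/1060 = 0.79562 + 0.39556 = 1.1912
n_f = 1/1.1912 = 0.8395

0.839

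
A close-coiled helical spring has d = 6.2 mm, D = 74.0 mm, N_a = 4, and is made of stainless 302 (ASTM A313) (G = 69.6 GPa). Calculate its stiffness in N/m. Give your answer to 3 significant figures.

7930 N/m

k = Gd⁴/(8D³N_a) = (69.6×10³ × 6.2⁴) / (8 × 74.0³ × 4)
  = 1.02843e+08 / 1.29672e+07 = 7.9311 N/mm = 7931.1 N/m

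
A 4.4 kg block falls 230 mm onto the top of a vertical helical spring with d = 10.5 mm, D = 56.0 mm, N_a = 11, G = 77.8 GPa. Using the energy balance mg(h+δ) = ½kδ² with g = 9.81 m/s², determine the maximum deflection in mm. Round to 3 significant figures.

18.7 mm

k = Gd⁴/(8D³N_a) = (77.8×10³)(10.5⁴)/(8·56.0³·11) = 61.191 N/mm
W = mg = 4.4 × 9.81 = 43.164 N
½kδ² − Wδ − Wh = 0 → δ = (W + √(W² + 2kWh))/k
δ = (43.164 + √(1863.1 + 1.21498e+06))/61.191 = (43.164 + 1103.1)/61.191 = 18.733 mm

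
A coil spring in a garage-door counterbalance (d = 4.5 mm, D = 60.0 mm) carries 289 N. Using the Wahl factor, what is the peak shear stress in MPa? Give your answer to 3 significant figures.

Spring index C = D/d = 60.0/4.5 = 13.3333
K_W = (4C−1)/(4C−4) + 0.615/C = 52.333/49.333 + 0.0461 = 1.1069
τ₀ = 8FD/(πd³) = 8·289·60.0/(π·4.5³) = 138720/286.28 = 484.56 MPa
τ_max = K·τ₀ = 1.1069 × 484.56 = 536.38 MPa

536 MPa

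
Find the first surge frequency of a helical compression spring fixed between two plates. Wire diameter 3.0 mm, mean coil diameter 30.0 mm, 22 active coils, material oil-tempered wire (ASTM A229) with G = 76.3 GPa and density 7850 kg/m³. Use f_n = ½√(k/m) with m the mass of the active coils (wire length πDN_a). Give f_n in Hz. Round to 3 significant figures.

53.2 Hz

k = Gd⁴/(8D³N_a) = (76.3×10³)(3.0⁴)/(8·30.0³·22) = 1.3006 N/mm = 1300.6 N/m
Wire length L = πDN_a = π·30.0·22 = 2073.5 mm
m = ρ·(πd²/4)·L = 7850 × 7.0686×10⁻⁶ m² × 2.0735 m = 0.11505 kg
f_n = ½√(k/m) = 0.5·√(1300.6/0.11505) = 0.5·√(11304) = 53.16 Hz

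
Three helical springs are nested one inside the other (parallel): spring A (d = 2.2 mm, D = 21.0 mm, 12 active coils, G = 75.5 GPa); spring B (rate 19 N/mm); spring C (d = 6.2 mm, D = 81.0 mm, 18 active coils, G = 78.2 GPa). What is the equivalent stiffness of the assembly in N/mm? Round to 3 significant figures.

k_A = Gd⁴/(8D³N_a) = (75.5×10³)(2.2⁴)/(8·21.0³·12) = 1.9893 N/mm
k_C = Gd⁴/(8D³N_a) = (78.2×10³)(6.2⁴)/(8·81.0³·18) = 1.5099 N/mm
Parallel: k_eq = 1.9893 + 19 + 1.5099 = 22.499 N/mm

22.5 N/mm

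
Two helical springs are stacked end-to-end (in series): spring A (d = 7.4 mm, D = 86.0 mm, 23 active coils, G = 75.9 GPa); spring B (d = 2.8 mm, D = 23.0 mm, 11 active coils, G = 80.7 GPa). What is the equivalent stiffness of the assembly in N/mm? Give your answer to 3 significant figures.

1.37 N/mm

k_A = Gd⁴/(8D³N_a) = (75.9×10³)(7.4⁴)/(8·86.0³·23) = 1.9447 N/mm
k_B = Gd⁴/(8D³N_a) = (80.7×10³)(2.8⁴)/(8·23.0³·11) = 4.6328 N/mm
Series: 1/k_eq = 1/1.9447 + 1/4.6328 = 0.73007; k_eq = 1.3697 N/mm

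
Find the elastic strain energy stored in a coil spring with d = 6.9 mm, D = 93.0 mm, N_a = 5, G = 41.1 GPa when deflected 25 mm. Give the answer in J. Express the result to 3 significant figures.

0.905 J

k = Gd⁴/(8D³N_a) = (41.1×10³)(6.9⁴)/(8·93.0³·5) = 2.8955 N/mm
U = ½kδ² = 0.5 × 2.8955 × 25² = 904.86 N·mm = 0.90486 J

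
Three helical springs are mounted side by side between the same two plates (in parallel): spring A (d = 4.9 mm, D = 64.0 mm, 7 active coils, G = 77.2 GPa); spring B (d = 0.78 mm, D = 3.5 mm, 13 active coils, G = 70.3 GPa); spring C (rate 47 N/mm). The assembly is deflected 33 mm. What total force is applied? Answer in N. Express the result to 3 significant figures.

k_A = Gd⁴/(8D³N_a) = (77.2×10³)(4.9⁴)/(8·64.0³·7) = 3.0316 N/mm
k_B = Gd⁴/(8D³N_a) = (70.3×10³)(0.78⁴)/(8·3.5³·13) = 5.8357 N/mm
Parallel: k_eq = 3.0316 + 5.8357 + 47 = 55.867 N/mm
F = k_eq·δ = 55.867·33 = 1843.6 N

1840 N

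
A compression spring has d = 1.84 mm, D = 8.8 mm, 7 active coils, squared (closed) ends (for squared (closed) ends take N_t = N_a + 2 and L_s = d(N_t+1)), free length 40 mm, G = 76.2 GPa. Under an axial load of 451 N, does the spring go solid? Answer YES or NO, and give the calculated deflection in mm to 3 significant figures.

k = Gd⁴/(8D³N_a) = (76.2×10³)(1.84⁴)/(8·8.8³·7) = 22.887 N/mm
N_t = 9; L_s = 1.84·10 = 18.4 mm; δ_solid = L₀ − L_s = 40 − 18.4 = 21.6 mm
δ = F/k = 451/22.887 = 19.705 mm
δ < δ_solid → spring does not go solid

NO, δ = 19.7 mm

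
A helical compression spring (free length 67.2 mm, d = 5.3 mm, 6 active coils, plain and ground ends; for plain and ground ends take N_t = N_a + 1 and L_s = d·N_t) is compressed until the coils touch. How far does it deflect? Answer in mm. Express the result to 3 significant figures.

30.1 mm

N_t = 7; L_s = 5.3·7 = 37.1 mm
δ_solid = L₀ − L_s = 67.2 − 37.1 = 30.1 mm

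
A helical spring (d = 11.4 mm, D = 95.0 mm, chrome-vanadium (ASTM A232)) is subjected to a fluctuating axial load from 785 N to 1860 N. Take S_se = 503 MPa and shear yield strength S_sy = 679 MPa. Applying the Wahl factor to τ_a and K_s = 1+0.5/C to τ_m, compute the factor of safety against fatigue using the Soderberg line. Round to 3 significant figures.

1.84

C = D/d = 95.0/11.4 = 8.3333; K_W = (4C−1)/(4C−4)+0.615/C = 1.1761; K_s = 1+0.5/C = 1.0600
F_a = (F_max−F_min)/2 = 537.5 N; F_m = (F_max+F_min)/2 = 1322.5 N
τ_a = K_W·8F_aD/(πd³) = 1.1761 × 87.766 = 103.22 MPa
τ_m = K_s·8F_mD/(πd³) = 1.0600 × 215.95 = 228.9 MPa
Soderberg: 1/n_f = τ_a/S_se + τ_m/S_sy = 103.22/503 + 228.9/679 = 0.20521 + 0.33712 = 0.54233
n_f = 1/0.54233 = 1.844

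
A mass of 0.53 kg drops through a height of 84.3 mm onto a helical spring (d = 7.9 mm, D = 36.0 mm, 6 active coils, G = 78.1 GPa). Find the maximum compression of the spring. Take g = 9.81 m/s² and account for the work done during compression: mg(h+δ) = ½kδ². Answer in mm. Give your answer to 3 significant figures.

k = Gd⁴/(8D³N_a) = (78.1×10³)(7.9⁴)/(8·36.0³·6) = 135.83 N/mm
W = mg = 0.53 × 9.81 = 5.1993 N
½kδ² − Wδ − Wh = 0 → δ = (W + √(W² + 2kWh))/k
δ = (5.1993 + √(27.033 + 119073))/135.83 = (5.1993 + 345.11)/135.83 = 2.5789 mm

2.58 mm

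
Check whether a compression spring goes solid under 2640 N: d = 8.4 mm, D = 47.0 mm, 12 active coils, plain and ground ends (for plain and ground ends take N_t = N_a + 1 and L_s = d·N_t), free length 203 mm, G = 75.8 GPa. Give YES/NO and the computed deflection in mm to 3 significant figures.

k = Gd⁴/(8D³N_a) = (75.8×10³)(8.4⁴)/(8·47.0³·12) = 37.864 N/mm
N_t = 13; L_s = 8.4·13 = 109.2 mm; δ_solid = L₀ − L_s = 203 − 109.2 = 93.8 mm
δ = F/k = 2640/37.864 = 69.724 mm
δ < δ_solid → spring does not go solid

NO, δ = 69.7 mm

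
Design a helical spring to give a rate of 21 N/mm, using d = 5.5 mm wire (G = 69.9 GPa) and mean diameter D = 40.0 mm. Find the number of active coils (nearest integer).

N_a = Gd⁴/(8D³k) = (69.9×10³ × 5.5⁴)/(8 × 40.0³ × 21)
    = 6.39629e+07 / 1.0752e+07 = 5.949 → 6 coils

6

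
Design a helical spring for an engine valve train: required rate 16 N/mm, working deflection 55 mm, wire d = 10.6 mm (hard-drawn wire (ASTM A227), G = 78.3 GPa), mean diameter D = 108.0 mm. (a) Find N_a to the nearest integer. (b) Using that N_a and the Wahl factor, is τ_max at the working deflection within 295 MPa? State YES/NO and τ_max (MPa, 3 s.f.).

(a) 6 coils; (b) YES, τ_max = 237 MPa

N_a = Gd⁴/(8D³k) = (78.3×10³)(10.6⁴)/(8·108.0³·16) = 6.131 → N_a = 6
Actual rate k = Gd⁴/(8D³·6) = 16.348 N/mm
Working load F = kδ = 16.348·55 = 899.16 N
C = 108.0/10.6 = 10.1887; K_W = (4C−1)/(4C−4)+0.615/C = 1.1420
τ_max = K_W·8FD/(πd³) = 1.1420·207.63 = 237.11 MPa
τ_max ≤ 295 MPa → acceptable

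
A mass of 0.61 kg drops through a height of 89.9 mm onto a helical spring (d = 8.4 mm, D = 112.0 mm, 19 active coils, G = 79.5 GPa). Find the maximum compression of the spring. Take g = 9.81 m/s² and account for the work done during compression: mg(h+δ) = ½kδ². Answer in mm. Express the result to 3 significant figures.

k = Gd⁴/(8D³N_a) = (79.5×10³)(8.4⁴)/(8·112.0³·19) = 1.8535 N/mm
W = mg = 0.61 × 9.81 = 5.9841 N
½kδ² − Wδ − Wh = 0 → δ = (W + √(W² + 2kWh))/k
δ = (5.9841 + √(35.809 + 1994.23))/1.8535 = (5.9841 + 45.056)/1.8535 = 27.537 mm

27.5 mm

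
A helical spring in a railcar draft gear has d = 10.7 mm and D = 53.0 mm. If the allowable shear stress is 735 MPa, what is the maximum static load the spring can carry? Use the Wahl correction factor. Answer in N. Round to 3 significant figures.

C = D/d = 53.0/10.7 = 4.9533
K_W = (4C−1)/(4C−4) + 0.615/C = 18.813/15.813 + 0.1242 = 1.3139
τ_max = K·8FD/(πd³) → F_max = τ_allow·πd³/(8DK)
F_max = 735·π·10.7³/(8·53.0·1.3139) = 2.8287e+06/557.08 = 5077.7 N

5080 N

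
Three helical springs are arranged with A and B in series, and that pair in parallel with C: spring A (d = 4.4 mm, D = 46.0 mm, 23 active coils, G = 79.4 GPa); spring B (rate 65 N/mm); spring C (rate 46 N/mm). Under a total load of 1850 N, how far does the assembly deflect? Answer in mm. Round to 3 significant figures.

k_A = Gd⁴/(8D³N_a) = (79.4×10³)(4.4⁴)/(8·46.0³·23) = 1.6617 N/mm
Springs A,B series: k_AB = 1/(1/1.6617+1/65) = 1.6202 N/mm; parallel with C: k_eq = 1.6202+46 = 47.62 N/mm
δ = F/k_eq = 1850/47.62 = 38.849 mm

38.8 mm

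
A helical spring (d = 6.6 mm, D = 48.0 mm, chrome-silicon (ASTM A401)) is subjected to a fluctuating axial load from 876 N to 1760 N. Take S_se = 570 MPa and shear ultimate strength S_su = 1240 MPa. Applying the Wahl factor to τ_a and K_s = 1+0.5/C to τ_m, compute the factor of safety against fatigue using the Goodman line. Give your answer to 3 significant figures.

C = D/d = 48.0/6.6 = 7.2727; K_W = (4C−1)/(4C−4)+0.615/C = 1.2041; K_s = 1+0.5/C = 1.0688
F_a = (F_max−F_min)/2 = 442 N; F_m = (F_max+F_min)/2 = 1318 N
τ_a = K_W·8F_aD/(πd³) = 1.2041 × 187.92 = 226.28 MPa
τ_m = K_s·8F_mD/(πd³) = 1.0688 × 560.36 = 598.88 MPa
Goodman: 1/n_f = τ_a/S_se + τ_m/S_su = 226.28/570 + 598.88/1240 = 0.39698 + 0.48297 = 0.87995
n_f = 1/0.87995 = 1.136

1.14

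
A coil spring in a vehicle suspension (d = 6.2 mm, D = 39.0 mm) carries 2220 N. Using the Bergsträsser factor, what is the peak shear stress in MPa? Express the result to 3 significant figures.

1130 MPa

Spring index C = D/d = 39.0/6.2 = 6.2903
K_B = (4C+2)/(4C−3) = 27.161/22.161 = 1.2256
τ₀ = 8FD/(πd³) = 8·2220·39.0/(π·6.2³) = 692640/748.73 = 925.09 MPa
τ_max = K·τ₀ = 1.2256 × 925.09 = 1133.8 MPa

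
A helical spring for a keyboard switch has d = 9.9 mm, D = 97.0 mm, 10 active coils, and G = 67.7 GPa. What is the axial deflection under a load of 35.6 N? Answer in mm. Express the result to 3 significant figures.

4.00 mm

k = Gd⁴/(8D³N_a) = (67.7×10³)(9.9⁴)/(8·97.0³·10) = 8.9069 N/mm
δ = F/k = 35.6 / 8.9069 = 3.9969 mm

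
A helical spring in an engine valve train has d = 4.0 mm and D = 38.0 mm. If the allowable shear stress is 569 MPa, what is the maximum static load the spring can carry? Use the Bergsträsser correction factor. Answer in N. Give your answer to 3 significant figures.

C = D/d = 38.0/4.0 = 9.5000
K_B = (4C+2)/(4C−3) = 40.000/35.000 = 1.1429
τ_max = K·8FD/(πd³) → F_max = τ_allow·πd³/(8DK)
F_max = 569·π·4.0³/(8·38.0·1.1429) = 1.144e+05/347.43 = 329.29 N

329 N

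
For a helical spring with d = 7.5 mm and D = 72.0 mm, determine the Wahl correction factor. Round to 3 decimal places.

C = D/d = 72.0/7.5 = 9.6000
K_W = (4C−1)/(4C−4) + 0.615/C = 37.400/34.400 + 0.0641 = 1.1513

1.151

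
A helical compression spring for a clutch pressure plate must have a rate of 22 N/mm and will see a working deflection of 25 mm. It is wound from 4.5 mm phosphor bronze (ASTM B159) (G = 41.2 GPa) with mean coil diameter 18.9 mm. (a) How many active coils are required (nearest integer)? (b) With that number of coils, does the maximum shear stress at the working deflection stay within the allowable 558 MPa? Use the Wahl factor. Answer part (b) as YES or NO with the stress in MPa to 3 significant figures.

N_a = Gd⁴/(8D³k) = (41.2×10³)(4.5⁴)/(8·18.9³·22) = 14.22 → N_a = 14
Actual rate k = Gd⁴/(8D³·14) = 22.343 N/mm
Working load F = kδ = 22.343·25 = 558.58 N
C = 18.9/4.5 = 4.2000; K_W = (4C−1)/(4C−4)+0.615/C = 1.3808
τ_max = K_W·8FD/(πd³) = 1.3808·295.02 = 407.36 MPa
τ_max ≤ 558 MPa → acceptable

(a) 14 coils; (b) YES, τ_max = 407 MPa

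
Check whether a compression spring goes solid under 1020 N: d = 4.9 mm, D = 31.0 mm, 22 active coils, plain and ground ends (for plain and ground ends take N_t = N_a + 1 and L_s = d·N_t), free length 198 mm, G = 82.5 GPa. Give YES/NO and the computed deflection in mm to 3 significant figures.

YES, δ = 112 mm

k = Gd⁴/(8D³N_a) = (82.5×10³)(4.9⁴)/(8·31.0³·22) = 9.0707 N/mm
N_t = 23; L_s = 4.9·23 = 112.7 mm; δ_solid = L₀ − L_s = 198 − 112.7 = 85.3 mm
δ = F/k = 1020/9.0707 = 112.45 mm
δ ≥ δ_solid → spring goes solid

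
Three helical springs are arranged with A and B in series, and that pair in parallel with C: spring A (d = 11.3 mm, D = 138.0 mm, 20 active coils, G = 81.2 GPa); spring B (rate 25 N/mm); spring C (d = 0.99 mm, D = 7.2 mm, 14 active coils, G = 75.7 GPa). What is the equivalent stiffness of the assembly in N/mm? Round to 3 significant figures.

k_A = Gd⁴/(8D³N_a) = (81.2×10³)(11.3⁴)/(8·138.0³·20) = 3.1486 N/mm
k_C = Gd⁴/(8D³N_a) = (75.7×10³)(0.99⁴)/(8·7.2³·14) = 1.7395 N/mm
Springs A,B series: k_AB = 1/(1/3.1486+1/25) = 2.7964 N/mm; parallel with C: k_eq = 2.7964+1.7395 = 4.5359 N/mm

4.54 N/mm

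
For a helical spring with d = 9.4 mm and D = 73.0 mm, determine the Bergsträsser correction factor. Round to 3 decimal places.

1.178

C = D/d = 73.0/9.4 = 7.7660
K_B = (4C+2)/(4C−3) = 33.064/28.064 = 1.1782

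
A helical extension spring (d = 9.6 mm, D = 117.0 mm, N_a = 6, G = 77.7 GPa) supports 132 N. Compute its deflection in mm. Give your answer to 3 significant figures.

15.4 mm

k = Gd⁴/(8D³N_a) = (77.7×10³)(9.6⁴)/(8·117.0³·6) = 8.5843 N/mm
δ = F/k = 132 / 8.5843 = 15.377 mm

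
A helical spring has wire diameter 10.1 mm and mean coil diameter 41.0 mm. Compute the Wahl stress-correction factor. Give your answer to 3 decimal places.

C = D/d = 41.0/10.1 = 4.0594
K_W = (4C−1)/(4C−4) + 0.615/C = 15.238/12.238 + 0.1515 = 1.3966

1.397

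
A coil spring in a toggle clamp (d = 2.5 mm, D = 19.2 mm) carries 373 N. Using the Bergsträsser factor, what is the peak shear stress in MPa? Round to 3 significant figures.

Spring index C = D/d = 19.2/2.5 = 7.6800
K_B = (4C+2)/(4C−3) = 32.720/27.720 = 1.1804
τ₀ = 8FD/(πd³) = 8·373·19.2/(π·2.5³) = 57292.8/49.087 = 1167.2 MPa
τ_max = K·τ₀ = 1.1804 × 1167.2 = 1377.7 MPa

1380 MPa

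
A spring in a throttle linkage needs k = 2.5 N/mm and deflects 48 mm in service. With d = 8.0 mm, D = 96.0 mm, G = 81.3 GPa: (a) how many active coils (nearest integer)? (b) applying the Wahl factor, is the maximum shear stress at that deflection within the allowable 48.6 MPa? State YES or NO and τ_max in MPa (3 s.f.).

N_a = Gd⁴/(8D³k) = (81.3×10³)(8.0⁴)/(8·96.0³·2.5) = 18.82 → N_a = 19
Actual rate k = Gd⁴/(8D³·19) = 2.4762 N/mm
Working load F = kδ = 2.4762·48 = 118.86 N
C = 96.0/8.0 = 12.0000; K_W = (4C−1)/(4C−4)+0.615/C = 1.1194
τ_max = K_W·8FD/(πd³) = 1.1194·56.751 = 63.529 MPa
τ_max > 48.6 MPa → exceeds allowable

(a) 19 coils; (b) NO, τ_max = 63.5 MPa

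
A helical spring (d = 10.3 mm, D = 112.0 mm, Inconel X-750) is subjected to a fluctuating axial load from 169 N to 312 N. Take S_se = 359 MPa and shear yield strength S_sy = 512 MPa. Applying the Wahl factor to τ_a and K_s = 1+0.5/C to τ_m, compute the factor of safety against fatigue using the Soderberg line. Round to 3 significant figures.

C = D/d = 112.0/10.3 = 10.8738; K_W = (4C−1)/(4C−4)+0.615/C = 1.1325; K_s = 1+0.5/C = 1.0460
F_a = (F_max−F_min)/2 = 71.5 N; F_m = (F_max+F_min)/2 = 240.5 N
τ_a = K_W·8F_aD/(πd³) = 1.1325 × 18.662 = 21.135 MPa
τ_m = K_s·8F_mD/(πd³) = 1.0460 × 62.771 = 65.658 MPa
Soderberg: 1/n_f = τ_a/S_se + τ_m/S_sy = 21.135/359 + 65.658/512 = 0.05887 + 0.12824 = 0.18711
n_f = 1/0.18711 = 5.344

5.34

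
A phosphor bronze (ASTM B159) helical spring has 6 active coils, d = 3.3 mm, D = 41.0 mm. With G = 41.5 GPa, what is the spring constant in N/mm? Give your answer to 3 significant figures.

k = Gd⁴/(8D³N_a) = (41.5×10³ × 3.3⁴) / (8 × 41.0³ × 6)
  = 4.92157e+06 / 3.30821e+06 = 1.4877 N/mm

1.49 N/mm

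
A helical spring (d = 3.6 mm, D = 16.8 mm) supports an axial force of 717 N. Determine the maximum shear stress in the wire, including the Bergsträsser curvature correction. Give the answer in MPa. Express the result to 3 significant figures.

867 MPa

Spring index C = D/d = 16.8/3.6 = 4.6667
K_B = (4C+2)/(4C−3) = 20.667/15.667 = 1.3191
τ₀ = 8FD/(πd³) = 8·717·16.8/(π·3.6³) = 96364.8/146.57 = 657.45 MPa
τ_max = K·τ₀ = 1.3191 × 657.45 = 867.27 MPa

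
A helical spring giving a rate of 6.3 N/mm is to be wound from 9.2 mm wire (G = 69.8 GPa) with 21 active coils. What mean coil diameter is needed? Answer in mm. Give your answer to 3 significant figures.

D = (Gd⁴/(8N_a·k))^(1/3) = (69.8×10³·9.2⁴/(8·21·6.3))^(1/3)
  = (472451)^(1/3) = 77.8847 mm

77.9 mm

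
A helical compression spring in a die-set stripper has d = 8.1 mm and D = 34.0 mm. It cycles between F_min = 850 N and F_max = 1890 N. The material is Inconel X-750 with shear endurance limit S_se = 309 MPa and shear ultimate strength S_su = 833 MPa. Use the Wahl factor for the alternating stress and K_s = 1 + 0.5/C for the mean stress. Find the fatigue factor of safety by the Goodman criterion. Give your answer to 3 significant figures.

1.47

C = D/d = 34.0/8.1 = 4.1975; K_W = (4C−1)/(4C−4)+0.615/C = 1.3811; K_s = 1+0.5/C = 1.1191
F_a = (F_max−F_min)/2 = 520 N; F_m = (F_max+F_min)/2 = 1370 N
τ_a = K_W·8F_aD/(πd³) = 1.3811 × 84.716 = 117 MPa
τ_m = K_s·8F_mD/(πd³) = 1.1191 × 223.2 = 249.78 MPa
Goodman: 1/n_f = τ_a/S_se + τ_m/S_su = 117/309 + 249.78/833 = 0.37864 + 0.29986 = 0.6785
n_f = 1/0.6785 = 1.474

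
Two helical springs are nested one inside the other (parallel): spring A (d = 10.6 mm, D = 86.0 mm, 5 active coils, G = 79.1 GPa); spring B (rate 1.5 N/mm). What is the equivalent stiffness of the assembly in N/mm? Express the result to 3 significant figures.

40.8 N/mm

k_A = Gd⁴/(8D³N_a) = (79.1×10³)(10.6⁴)/(8·86.0³·5) = 39.25 N/mm
Parallel: k_eq = 39.25 + 1.5 = 40.75 N/mm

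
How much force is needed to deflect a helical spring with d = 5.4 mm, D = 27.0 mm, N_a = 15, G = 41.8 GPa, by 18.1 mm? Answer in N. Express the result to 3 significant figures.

k = Gd⁴/(8D³N_a) = (41.8×10³)(5.4⁴)/(8·27.0³·15) = 15.048 N/mm
F = k·δ = 15.048 × 18.1 = 272.37 N

272 N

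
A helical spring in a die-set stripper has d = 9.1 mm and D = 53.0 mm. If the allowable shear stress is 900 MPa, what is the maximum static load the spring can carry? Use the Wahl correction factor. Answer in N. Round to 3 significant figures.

C = D/d = 53.0/9.1 = 5.8242
K_W = (4C−1)/(4C−4) + 0.615/C = 22.297/19.297 + 0.1056 = 1.2611
τ_max = K·8FD/(πd³) → F_max = τ_allow·πd³/(8DK)
F_max = 900·π·9.1³/(8·53.0·1.2611) = 2.1307e+06/534.69 = 3984.9 N

3980 N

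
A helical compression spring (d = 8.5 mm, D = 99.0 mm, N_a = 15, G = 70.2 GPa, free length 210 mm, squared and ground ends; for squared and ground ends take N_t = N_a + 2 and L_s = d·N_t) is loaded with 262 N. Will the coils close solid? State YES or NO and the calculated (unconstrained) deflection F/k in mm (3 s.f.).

k = Gd⁴/(8D³N_a) = (70.2×10³)(8.5⁴)/(8·99.0³·15) = 3.1472 N/mm
N_t = 17; L_s = 8.5·17 = 144.5 mm; δ_solid = L₀ − L_s = 210 − 144.5 = 65.5 mm
δ = F/k = 262/3.1472 = 83.248 mm
δ ≥ δ_solid → spring goes solid

YES, δ = 83.2 mm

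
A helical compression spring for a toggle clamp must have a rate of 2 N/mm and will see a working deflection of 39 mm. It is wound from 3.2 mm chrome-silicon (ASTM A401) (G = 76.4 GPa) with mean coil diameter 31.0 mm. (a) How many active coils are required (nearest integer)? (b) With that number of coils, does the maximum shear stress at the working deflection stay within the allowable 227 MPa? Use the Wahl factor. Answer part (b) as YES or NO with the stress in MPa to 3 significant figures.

N_a = Gd⁴/(8D³k) = (76.4×10³)(3.2⁴)/(8·31.0³·2) = 16.81 → N_a = 17
Actual rate k = Gd⁴/(8D³·17) = 1.9773 N/mm
Working load F = kδ = 1.9773·39 = 77.114 N
C = 31.0/3.2 = 9.6875; K_W = (4C−1)/(4C−4)+0.615/C = 1.1498
τ_max = K_W·8FD/(πd³) = 1.1498·185.77 = 213.61 MPa
τ_max ≤ 227 MPa → acceptable

(a) 17 coils; (b) YES, τ_max = 214 MPa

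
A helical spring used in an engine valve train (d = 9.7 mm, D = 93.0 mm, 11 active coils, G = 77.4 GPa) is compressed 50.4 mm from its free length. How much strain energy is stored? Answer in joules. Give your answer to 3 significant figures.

k = Gd⁴/(8D³N_a) = (77.4×10³)(9.7⁴)/(8·93.0³·11) = 9.6805 N/mm
U = ½kδ² = 0.5 × 9.6805 × 50.4² = 12295 N·mm = 12.295 J

12.3 J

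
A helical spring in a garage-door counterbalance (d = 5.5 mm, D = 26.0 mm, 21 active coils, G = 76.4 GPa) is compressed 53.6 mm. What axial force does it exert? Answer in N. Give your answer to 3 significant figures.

k = Gd⁴/(8D³N_a) = (76.4×10³)(5.5⁴)/(8·26.0³·21) = 23.676 N/mm
F = k·δ = 23.676 × 53.6 = 1269.1 N

1270 N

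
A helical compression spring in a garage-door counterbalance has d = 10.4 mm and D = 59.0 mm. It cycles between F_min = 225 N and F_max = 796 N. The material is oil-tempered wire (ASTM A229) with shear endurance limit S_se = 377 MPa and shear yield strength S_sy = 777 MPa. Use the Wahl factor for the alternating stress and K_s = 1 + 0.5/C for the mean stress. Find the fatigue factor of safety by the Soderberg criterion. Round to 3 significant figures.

4.47

C = D/d = 59.0/10.4 = 5.6731; K_W = (4C−1)/(4C−4)+0.615/C = 1.2689; K_s = 1+0.5/C = 1.0881
F_a = (F_max−F_min)/2 = 285.5 N; F_m = (F_max+F_min)/2 = 510.5 N
τ_a = K_W·8F_aD/(πd³) = 1.2689 × 38.133 = 48.387 MPa
τ_m = K_s·8F_mD/(πd³) = 1.0881 × 68.185 = 74.194 MPa
Soderberg: 1/n_f = τ_a/S_se + τ_m/S_sy = 48.387/377 + 74.194/777 = 0.12835 + 0.09549 = 0.22383
n_f = 1/0.22383 = 4.468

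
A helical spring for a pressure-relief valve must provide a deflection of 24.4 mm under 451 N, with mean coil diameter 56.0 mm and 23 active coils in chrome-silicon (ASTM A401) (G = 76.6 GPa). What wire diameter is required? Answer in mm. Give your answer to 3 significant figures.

9.40 mm

Required rate k = F/δ = 451/24.4 = 18.484 N/mm
d = (8D³N_a·k / G)^(1/4) = (8·56.0³·23·18.484 / (76.6×10³))^0.25
  = (7797.2)^0.25 = 9.3969 mm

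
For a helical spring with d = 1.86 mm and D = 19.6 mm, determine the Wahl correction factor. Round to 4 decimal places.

C = D/d = 19.6/1.86 = 10.5376
K_W = (4C−1)/(4C−4) + 0.615/C = 41.151/38.151 + 0.0584 = 1.1370

1.1370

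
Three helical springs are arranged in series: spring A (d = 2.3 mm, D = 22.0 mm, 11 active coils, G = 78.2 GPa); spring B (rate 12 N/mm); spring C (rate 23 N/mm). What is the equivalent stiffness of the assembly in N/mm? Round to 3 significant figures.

1.80 N/mm

k_A = Gd⁴/(8D³N_a) = (78.2×10³)(2.3⁴)/(8·22.0³·11) = 2.3354 N/mm
Series: 1/k_eq = 1/2.3354 + 1/12 + 1/23 = 0.555; k_eq = 1.8018 N/mm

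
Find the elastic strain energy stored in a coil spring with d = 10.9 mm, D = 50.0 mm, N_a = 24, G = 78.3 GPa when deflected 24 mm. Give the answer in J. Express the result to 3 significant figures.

k = Gd⁴/(8D³N_a) = (78.3×10³)(10.9⁴)/(8·50.0³·24) = 46.053 N/mm
U = ½kδ² = 0.5 × 46.053 × 24² = 13263 N·mm = 13.263 J

13.3 J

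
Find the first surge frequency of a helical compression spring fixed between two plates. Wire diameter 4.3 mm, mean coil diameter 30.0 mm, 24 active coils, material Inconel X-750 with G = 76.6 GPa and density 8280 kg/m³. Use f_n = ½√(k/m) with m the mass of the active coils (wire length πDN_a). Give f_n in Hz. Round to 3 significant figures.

68.1 Hz

k = Gd⁴/(8D³N_a) = (76.6×10³)(4.3⁴)/(8·30.0³·24) = 5.0517 N/mm = 5051.7 N/m
Wire length L = πDN_a = π·30.0·24 = 2261.9 mm
m = ρ·(πd²/4)·L = 8280 × 14.522×10⁻⁶ m² × 2.2619 m = 0.27198 kg
f_n = ½√(k/m) = 0.5·√(5051.7/0.27198) = 0.5·√(18574) = 68.143 Hz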